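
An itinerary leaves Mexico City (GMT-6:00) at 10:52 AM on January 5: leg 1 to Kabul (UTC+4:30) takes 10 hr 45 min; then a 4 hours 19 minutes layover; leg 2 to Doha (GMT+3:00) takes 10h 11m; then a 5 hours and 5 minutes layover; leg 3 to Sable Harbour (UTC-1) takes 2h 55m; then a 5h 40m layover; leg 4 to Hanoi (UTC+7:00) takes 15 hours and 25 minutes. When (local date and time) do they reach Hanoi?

6:12 AM on January 8

Convert departure to UTC: 10:52 AM + 6:00 = 4:52 PM UTC on Jan 5.
Add 10 hours and 45 minutes leg 1 → 3:37 AM UTC (Jan 6).
Add 4 hours 19 minutes layover in Kabul → 7:56 AM UTC.
Add 10 hours and 11 minutes leg 2 → 6:07 PM UTC.
Add 5 hours and 5 minutes layover in Doha → 11:12 PM UTC.
Add 2 hours 55 minutes leg 3 → 2:07 AM UTC (Jan 7).
Add 5 hours and 40 minutes layover in Sable Harbour → 7:47 AM UTC.
Add 15 hours 25 minutes leg 4 → 11:12 PM UTC.
Hanoi is UTC+7:00, so local arrival = 11:12 PM + 7:00 = 6:12 AM on Jan 8.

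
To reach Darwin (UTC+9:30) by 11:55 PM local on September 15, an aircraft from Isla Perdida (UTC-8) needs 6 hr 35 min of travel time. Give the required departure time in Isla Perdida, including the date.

11:50 PM on Sep 14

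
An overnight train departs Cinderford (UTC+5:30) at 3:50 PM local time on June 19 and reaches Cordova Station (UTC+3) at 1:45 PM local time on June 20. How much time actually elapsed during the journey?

24 hours 25 minutes

Departure in UTC: 3:50 PM − 5:30 = 10:20 AM on Jun 19.
Arrival in UTC: 1:45 PM − 3:00 = 10:45 AM on Jun 20.
Elapsed = 10:45 AM − 10:20 AM (+1 day) = 24 hours 25 minutes.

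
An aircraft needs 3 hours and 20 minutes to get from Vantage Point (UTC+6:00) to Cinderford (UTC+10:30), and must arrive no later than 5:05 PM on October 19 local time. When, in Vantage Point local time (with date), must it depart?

Target arrival in UTC: 5:05 PM − 10:30 = 6:35 AM on Oct 19.
Subtract 3 hours and 20 minutes → departure 3:15 AM UTC on Oct 19.
Vantage Point is UTC+6:00: 3:15 AM + 6:00 = 9:15 AM on Oct 19.

9:15 AM on October 19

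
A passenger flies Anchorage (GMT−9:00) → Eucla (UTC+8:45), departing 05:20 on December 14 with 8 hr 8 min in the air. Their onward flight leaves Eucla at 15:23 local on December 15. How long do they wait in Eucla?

8 hours 10 minutes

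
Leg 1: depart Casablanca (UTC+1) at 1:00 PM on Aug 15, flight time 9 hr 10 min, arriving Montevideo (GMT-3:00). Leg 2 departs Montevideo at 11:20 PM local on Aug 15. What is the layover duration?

5 hours 10 minutes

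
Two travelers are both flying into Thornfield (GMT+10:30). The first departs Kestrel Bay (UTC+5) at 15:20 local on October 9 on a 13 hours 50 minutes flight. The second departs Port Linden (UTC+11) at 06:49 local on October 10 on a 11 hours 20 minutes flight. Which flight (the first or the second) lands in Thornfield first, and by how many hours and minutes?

the first, by 6 hours 59 minutes

Flight 1 in UTC: 15:20 − 5:00 = 10:20 on Oct 9.
+13 hours 50 minutes → arrive 00:10 UTC on Oct 10.
Flight 2 in UTC: 06:49 − 11:00 = 19:49 on Oct 9.
+11 hours 20 minutes → arrive 07:09 UTC on Oct 10.
Flight 1 lands earlier by 6 hours 59 minutes.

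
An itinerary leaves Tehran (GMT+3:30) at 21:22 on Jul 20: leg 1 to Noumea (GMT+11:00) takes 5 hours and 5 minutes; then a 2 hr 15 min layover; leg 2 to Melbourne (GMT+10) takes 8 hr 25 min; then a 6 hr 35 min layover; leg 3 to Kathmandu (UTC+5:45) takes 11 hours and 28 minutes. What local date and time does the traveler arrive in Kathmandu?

09:25 on Jul 22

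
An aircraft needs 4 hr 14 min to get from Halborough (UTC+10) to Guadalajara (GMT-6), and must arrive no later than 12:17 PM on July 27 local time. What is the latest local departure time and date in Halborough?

Target arrival in UTC: 12:17 PM + 6:00 = 6:17 PM on Jul 27.
Subtract 4 hours 14 minutes → departure 2:03 PM UTC on Jul 27.
Halborough is UTC+10:00: 2:03 PM + 10:00 = 12:03 AM on Jul 28.

12:03 AM on July 28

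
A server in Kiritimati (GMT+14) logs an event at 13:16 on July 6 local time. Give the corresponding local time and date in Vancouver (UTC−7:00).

In UTC: 13:16 − 14:00 = 23:16 on Jul 5.
Vancouver is UTC−7:00: 23:16 − 7:00 = 16:16 on Jul 5.

16:16 on Jul 5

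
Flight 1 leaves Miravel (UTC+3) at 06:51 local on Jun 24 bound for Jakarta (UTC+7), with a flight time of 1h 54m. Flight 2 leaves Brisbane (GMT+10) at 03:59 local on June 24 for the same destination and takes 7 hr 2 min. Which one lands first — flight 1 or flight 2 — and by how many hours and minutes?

Flight 1 in UTC: 06:51 − 3:00 = 03:51 on Jun 24.
+1 hour 54 minutes → arrive 05:45 UTC on Jun 24.
Flight 2 in UTC: 03:59 − 10:00 = 17:59 on Jun 23.
+7 hours 2 minutes → arrive 01:01 UTC on Jun 24.
Flight 2 lands earlier by 4 hours 44 minutes.

the second, by 4 hours 44 minutes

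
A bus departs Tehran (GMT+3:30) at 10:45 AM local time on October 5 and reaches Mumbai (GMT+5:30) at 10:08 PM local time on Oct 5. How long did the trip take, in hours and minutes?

Mumbai is 2:00 ahead of Tehran.
Clock-face elapsed time (ignoring zones) is 11 hours 23 minutes.
Actual elapsed = 11 hours 23 minutes − 2:00 = 9 hours 23 minutes.

9 hours 23 minutes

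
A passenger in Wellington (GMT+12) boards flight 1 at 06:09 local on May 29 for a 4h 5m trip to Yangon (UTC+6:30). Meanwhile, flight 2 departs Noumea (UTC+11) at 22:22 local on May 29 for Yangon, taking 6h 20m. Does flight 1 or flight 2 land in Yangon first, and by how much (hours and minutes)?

Flight 1 in UTC: 06:09 − 12:00 = 18:09 on May 28.
+4 hours and 5 minutes → arrive 22:14 UTC on May 28.
Flight 2 in UTC: 22:22 − 11:00 = 11:22 on May 29.
+6 hours and 20 minutes → arrive 17:42 UTC on May 29.
Flight 1 lands earlier by 19 hours 28 minutes.

the first, by 19 hours 28 minutes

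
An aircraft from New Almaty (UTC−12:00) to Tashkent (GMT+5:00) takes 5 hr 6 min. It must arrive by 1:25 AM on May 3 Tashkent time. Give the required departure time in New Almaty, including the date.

3:19 AM on May 2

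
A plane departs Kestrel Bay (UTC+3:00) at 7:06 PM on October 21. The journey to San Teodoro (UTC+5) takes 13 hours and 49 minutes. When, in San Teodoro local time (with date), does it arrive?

10:55 AM on October 22

San Teodoro is 2:00 ahead of Kestrel Bay.
After 13 hours and 49 minutes it is 8:55 AM (Oct 22) in Kestrel Bay.
Shift by the zone difference: 8:55 AM + 2:00 = 10:55 AM on Oct 22 in San Teodoro.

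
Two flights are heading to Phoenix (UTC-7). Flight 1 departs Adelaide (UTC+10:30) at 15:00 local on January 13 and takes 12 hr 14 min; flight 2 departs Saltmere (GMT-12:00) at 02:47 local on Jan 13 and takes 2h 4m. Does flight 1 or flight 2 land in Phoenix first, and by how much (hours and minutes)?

the first, by 7 minutes

Flight 1 in UTC: 15:00 − 10:30 = 04:30 on Jan 13.
+12 hours 14 minutes → arrive 16:44 UTC on Jan 13.
Flight 2 in UTC: 02:47 + 12:00 = 14:47 on Jan 13.
+2 hours and 4 minutes → arrive 16:51 UTC on Jan 13.
Flight 1 lands earlier by 7 minutes.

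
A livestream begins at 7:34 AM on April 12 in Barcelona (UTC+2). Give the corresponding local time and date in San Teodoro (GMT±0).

5:34 AM on April 12

In UTC: 7:34 AM − 2:00 = 5:34 AM on Apr 12.
San Teodoro is UTC+0, so it is 5:34 AM on Apr 12.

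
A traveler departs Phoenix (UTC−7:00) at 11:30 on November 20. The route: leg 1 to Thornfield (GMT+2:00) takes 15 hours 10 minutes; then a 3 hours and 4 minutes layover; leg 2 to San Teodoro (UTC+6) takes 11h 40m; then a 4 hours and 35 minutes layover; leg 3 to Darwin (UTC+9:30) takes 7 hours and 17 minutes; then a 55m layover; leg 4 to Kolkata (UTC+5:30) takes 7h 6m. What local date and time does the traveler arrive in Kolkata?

Convert departure to UTC: 11:30 + 7:00 = 18:30 UTC on Nov 20.
Add 15 hours and 10 minutes leg 1 → 09:40 UTC (Nov 21).
Add 3 hours 4 minutes layover in Thornfield → 12:44 UTC.
Add 11 hours and 40 minutes leg 2 → 00:24 UTC (Nov 22).
Add 4 hours 35 minutes layover in San Teodoro → 04:59 UTC.
Add 7 hours and 17 minutes leg 3 → 12:16 UTC.
Add 55 minutes layover in Darwin → 13:11 UTC.
Add 7 hours and 6 minutes leg 4 → 20:17 UTC.
Kolkata is UTC+5:30, so local arrival = 20:17 + 5:30 = 01:47 on Nov 23.

01:47 on Nov 23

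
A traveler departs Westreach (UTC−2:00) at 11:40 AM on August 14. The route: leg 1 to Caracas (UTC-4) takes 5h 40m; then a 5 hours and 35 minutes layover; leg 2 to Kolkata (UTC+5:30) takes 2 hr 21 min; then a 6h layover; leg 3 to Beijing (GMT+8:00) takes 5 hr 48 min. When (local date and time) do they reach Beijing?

11:04 PM on Aug 15

Convert departure to UTC: 11:40 AM + 2:00 = 1:40 PM UTC on Aug 14.
Add 5 hours 40 minutes leg 1 → 7:20 PM UTC.
Add 5 hours 35 minutes layover in Caracas → 12:55 AM UTC (Aug 15).
Add 2 hours 21 minutes leg 2 → 3:16 AM UTC.
Add 6 hours layover in Kolkata → 9:16 AM UTC.
Add 5 hours 48 minutes leg 3 → 3:04 PM UTC.
Beijing is UTC+8:00, so local arrival = 3:04 PM + 8:00 = 11:04 PM on Aug 15.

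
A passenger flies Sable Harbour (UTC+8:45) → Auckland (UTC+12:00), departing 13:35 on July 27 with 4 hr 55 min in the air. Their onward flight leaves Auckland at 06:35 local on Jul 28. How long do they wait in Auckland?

Convert departure to UTC: 13:35 − 8:45 = 04:50 UTC on Jul 27.
Add 4 hours 55 minutes flight time → 09:45 UTC.
Auckland is UTC+12:00, so local arrival = 09:45 + 12:00 = 21:45 on Jul 27.
Layover = 06:35 − 21:45 (+1 day) = 8 hours 50 minutes.

8 hours 50 minutes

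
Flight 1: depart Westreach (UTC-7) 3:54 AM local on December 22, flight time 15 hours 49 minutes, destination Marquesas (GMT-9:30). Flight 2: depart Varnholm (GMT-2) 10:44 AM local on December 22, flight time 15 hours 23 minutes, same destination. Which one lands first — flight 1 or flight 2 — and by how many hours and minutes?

Flight 1 in UTC: 3:54 AM + 7:00 = 10:54 AM on Dec 22.
+15 hours 49 minutes → arrive 2:43 AM UTC on Dec 23.
Flight 2 in UTC: 10:44 AM + 2:00 = 12:44 PM on Dec 22.
+15 hours 23 minutes → arrive 4:07 AM UTC on Dec 23.
Flight 1 lands earlier by 1 hour 24 minutes.

the first, by 1 hour 24 minutes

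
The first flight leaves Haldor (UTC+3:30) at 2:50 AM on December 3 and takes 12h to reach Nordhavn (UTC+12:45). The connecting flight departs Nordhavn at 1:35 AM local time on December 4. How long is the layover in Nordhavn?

1 hour 30 minutes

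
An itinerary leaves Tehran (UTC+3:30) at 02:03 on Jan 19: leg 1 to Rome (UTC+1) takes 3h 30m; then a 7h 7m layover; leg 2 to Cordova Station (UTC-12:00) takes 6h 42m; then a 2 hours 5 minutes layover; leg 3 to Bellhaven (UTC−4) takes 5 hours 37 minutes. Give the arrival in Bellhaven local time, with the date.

19:34 on January 19

Convert departure to UTC: 02:03 − 3:30 = 22:33 UTC on Jan 18.
Add 3 hours 30 minutes leg 1 → 02:03 UTC (Jan 19).
Add 7 hours and 7 minutes layover in Rome → 09:10 UTC.
Add 6 hours 42 minutes leg 2 → 15:52 UTC.
Add 2 hours and 5 minutes layover in Cordova Station → 17:57 UTC.
Add 5 hours 37 minutes leg 3 → 23:34 UTC.
Bellhaven is UTC−4:00, so local arrival = 23:34 − 4:00 = 19:34 on Jan 19.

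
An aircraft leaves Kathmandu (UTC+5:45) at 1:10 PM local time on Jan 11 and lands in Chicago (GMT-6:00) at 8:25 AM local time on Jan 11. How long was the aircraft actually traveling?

7 hours

Chicago is 11:45 behind Kathmandu.
Clock-face elapsed time (ignoring zones) is −4 hours 45 minutes.
Actual elapsed = −4 hours 45 minutes + 11:45 = 7 hours.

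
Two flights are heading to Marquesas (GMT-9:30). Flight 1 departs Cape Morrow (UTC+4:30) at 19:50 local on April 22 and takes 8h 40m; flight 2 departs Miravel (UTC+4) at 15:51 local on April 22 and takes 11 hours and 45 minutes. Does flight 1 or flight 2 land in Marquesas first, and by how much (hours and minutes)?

Flight 1 in UTC: 19:50 − 4:30 = 15:20 on Apr 22.
+8 hours and 40 minutes → arrive 00:00 UTC on Apr 23.
Flight 2 in UTC: 15:51 − 4:00 = 11:51 on Apr 22.
+11 hours 45 minutes → arrive 23:36 UTC on Apr 22.
Flight 2 lands earlier by 24 minutes.

the second, by 24 minutes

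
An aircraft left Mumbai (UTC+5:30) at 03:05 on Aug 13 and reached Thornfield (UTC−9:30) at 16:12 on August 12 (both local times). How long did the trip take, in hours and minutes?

4 hours 7 minutes

Thornfield is 15:00 behind Mumbai.
Clock-face elapsed time (ignoring zones) is −10 hours 53 minutes.
Actual elapsed = −10 hours 53 minutes + 15:00 = 4 hours 7 minutes.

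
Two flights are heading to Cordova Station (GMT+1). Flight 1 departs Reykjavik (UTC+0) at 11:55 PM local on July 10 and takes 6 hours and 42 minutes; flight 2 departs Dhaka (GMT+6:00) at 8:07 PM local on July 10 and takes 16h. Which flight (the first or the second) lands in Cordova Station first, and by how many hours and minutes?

the second, by 30 minutes

Flight 1 departs at 11:55 PM UTC (Jul 10).
+6 hours and 42 minutes → arrive 6:37 AM UTC on Jul 11.
Flight 2 in UTC: 8:07 PM − 6:00 = 2:07 PM on Jul 10.
+16 hours → arrive 6:07 AM UTC on Jul 11.
Flight 2 lands earlier by 30 minutes.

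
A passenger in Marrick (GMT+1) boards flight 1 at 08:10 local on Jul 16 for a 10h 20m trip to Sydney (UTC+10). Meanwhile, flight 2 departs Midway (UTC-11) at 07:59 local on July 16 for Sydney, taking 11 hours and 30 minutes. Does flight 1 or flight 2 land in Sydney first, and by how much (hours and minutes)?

the first, by 12 hours 59 minutes

Flight 1 in UTC: 08:10 − 1:00 = 07:10 on Jul 16.
+10 hours 20 minutes → arrive 17:30 UTC on Jul 16.
Flight 2 in UTC: 07:59 + 11:00 = 18:59 on Jul 16.
+11 hours 30 minutes → arrive 06:29 UTC on Jul 17.
Flight 1 lands earlier by 12 hours 59 minutes.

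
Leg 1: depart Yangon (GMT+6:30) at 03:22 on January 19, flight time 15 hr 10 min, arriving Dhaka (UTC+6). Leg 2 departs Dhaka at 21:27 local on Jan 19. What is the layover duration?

3 hours 25 minutes

Convert departure to UTC: 03:22 − 6:30 = 20:52 UTC on Jan 18.
Add 15 hours and 10 minutes flight time → 12:02 UTC (Jan 19).
Dhaka is UTC+6:00, so local arrival = 12:02 + 6:00 = 18:02 on Jan 19.
Layover = 21:27 − 18:02 = 3 hours 25 minutes.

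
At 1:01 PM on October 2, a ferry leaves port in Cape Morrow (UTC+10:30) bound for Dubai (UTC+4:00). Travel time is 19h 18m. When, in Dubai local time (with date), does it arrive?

Dubai is 6:30 behind Cape Morrow.
After 19 hours and 18 minutes it is 8:19 AM (Oct 3) in Cape Morrow.
Shift by the zone difference: 8:19 AM − 6:30 = 1:49 AM on Oct 3 in Dubai.

1:49 AM on Oct 3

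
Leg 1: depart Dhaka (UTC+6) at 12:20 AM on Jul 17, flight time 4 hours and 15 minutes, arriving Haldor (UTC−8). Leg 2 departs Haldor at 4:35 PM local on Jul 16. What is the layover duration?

2 hours

Convert departure to UTC: 12:20 AM − 6:00 = 6:20 PM UTC on Jul 16.
Add 4 hours 15 minutes flight time → 10:35 PM UTC.
Haldor is UTC−8:00, so local arrival = 10:35 PM − 8:00 = 2:35 PM on Jul 16.
Layover = 4:35 PM − 2:35 PM = 2 hours.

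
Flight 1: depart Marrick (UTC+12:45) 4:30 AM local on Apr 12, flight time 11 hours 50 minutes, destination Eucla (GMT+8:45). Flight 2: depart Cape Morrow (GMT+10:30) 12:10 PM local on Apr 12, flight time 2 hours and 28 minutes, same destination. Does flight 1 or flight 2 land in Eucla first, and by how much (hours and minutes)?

Flight 1 in UTC: 4:30 AM − 12:45 = 3:45 PM on Apr 11.
+11 hours and 50 minutes → arrive 3:35 AM UTC on Apr 12.
Flight 2 in UTC: 12:10 PM − 10:30 = 1:40 AM on Apr 12.
+2 hours 28 minutes → arrive 4:08 AM UTC on Apr 12.
Flight 1 lands earlier by 33 minutes.

the first, by 33 minutes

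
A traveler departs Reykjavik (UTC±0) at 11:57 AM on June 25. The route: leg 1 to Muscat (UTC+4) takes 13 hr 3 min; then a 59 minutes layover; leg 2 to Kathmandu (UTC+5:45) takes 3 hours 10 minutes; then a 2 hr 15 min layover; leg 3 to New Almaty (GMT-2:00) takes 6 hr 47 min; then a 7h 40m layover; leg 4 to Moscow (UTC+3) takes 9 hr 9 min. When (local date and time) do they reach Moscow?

Reykjavik is at UTC+0, so departure is already 11:57 AM UTC on Jun 25.
Add 13 hours 3 minutes leg 1 → 1:00 AM UTC (Jun 26).
Add 59 minutes layover in Muscat → 1:59 AM UTC.
Add 3 hours 10 minutes leg 2 → 5:09 AM UTC.
Add 2 hours and 15 minutes layover in Kathmandu → 7:24 AM UTC.
Add 6 hours and 47 minutes leg 3 → 2:11 PM UTC.
Add 7 hours 40 minutes layover in New Almaty → 9:51 PM UTC.
Add 9 hours and 9 minutes leg 4 → 7:00 AM UTC (Jun 27).
Moscow is UTC+3:00, so local arrival = 7:00 AM + 3:00 = 10:00 AM on Jun 27.

10:00 AM on June 27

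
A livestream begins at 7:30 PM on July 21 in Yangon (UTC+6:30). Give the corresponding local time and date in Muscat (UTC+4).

5:00 PM on Jul 21

Muscat is 2:30 behind Yangon.
Shift by the zone difference: 7:30 PM − 2:30 = 5:00 PM on Jul 21 in Muscat.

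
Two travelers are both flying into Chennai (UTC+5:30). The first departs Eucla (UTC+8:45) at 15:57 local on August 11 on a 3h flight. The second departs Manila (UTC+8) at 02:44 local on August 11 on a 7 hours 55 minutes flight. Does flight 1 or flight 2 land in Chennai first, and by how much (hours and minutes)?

the second, by 7 hours 33 minutes

Flight 1 in UTC: 15:57 − 8:45 = 07:12 on Aug 11.
+3 hours → arrive 10:12 UTC on Aug 11.
Flight 2 in UTC: 02:44 − 8:00 = 18:44 on Aug 10.
+7 hours 55 minutes → arrive 02:39 UTC on Aug 11.
Flight 2 lands earlier by 7 hours 33 minutes.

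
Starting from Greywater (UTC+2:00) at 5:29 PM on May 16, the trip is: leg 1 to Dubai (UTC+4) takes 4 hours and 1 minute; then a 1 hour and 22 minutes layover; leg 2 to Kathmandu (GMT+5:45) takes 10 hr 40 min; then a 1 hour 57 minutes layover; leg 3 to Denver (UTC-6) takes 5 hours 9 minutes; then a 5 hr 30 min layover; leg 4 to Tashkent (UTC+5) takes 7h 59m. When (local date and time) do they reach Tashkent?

Convert departure to UTC: 5:29 PM − 2:00 = 3:29 PM UTC on May 16.
Add 4 hours 1 minute leg 1 → 7:30 PM UTC.
Add 1 hour 22 minutes layover in Dubai → 8:52 PM UTC.
Add 10 hours 40 minutes leg 2 → 7:32 AM UTC (May 17).
Add 1 hour 57 minutes layover in Kathmandu → 9:29 AM UTC.
Add 5 hours 9 minutes leg 3 → 2:38 PM UTC.
Add 5 hours 30 minutes layover in Denver → 8:08 PM UTC.
Add 7 hours and 59 minutes leg 4 → 4:07 AM UTC (May 18).
Tashkent is UTC+5:00, so local arrival = 4:07 AM + 5:00 = 9:07 AM on May 18.

9:07 AM on May 18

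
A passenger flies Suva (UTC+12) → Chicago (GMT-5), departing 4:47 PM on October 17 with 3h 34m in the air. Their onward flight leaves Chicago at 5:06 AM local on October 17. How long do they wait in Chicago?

Convert departure to UTC: 4:47 PM − 12:00 = 4:47 AM UTC on Oct 17.
Add 3 hours and 34 minutes flight time → 8:21 AM UTC.
Chicago is UTC−5:00, so local arrival = 8:21 AM − 5:00 = 3:21 AM on Oct 17.
Layover = 5:06 AM − 3:21 AM = 1 hour 45 minutes.

1 hour 45 minutes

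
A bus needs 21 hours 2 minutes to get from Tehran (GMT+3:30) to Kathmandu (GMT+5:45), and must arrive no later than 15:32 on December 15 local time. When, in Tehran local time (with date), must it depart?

Target arrival in UTC: 15:32 − 5:45 = 09:47 on Dec 15.
Subtract 21 hours 2 minutes → departure 12:45 UTC on Dec 14.
Tehran is UTC+3:30: 12:45 + 3:30 = 16:15 on Dec 14.

16:15 on December 14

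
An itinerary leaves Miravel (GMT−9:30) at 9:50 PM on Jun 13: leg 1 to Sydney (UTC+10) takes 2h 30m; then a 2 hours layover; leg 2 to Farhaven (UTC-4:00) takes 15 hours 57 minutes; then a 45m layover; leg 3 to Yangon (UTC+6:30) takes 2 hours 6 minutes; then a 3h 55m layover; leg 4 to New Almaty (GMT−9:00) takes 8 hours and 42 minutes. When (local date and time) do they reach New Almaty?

Convert departure to UTC: 9:50 PM + 9:30 = 7:20 AM UTC on Jun 14.
Add 2 hours 30 minutes leg 1 → 9:50 AM UTC.
Add 2 hours layover in Sydney → 11:50 AM UTC.
Add 15 hours and 57 minutes leg 2 → 3:47 AM UTC (Jun 15).
Add 45 minutes layover in Farhaven → 4:32 AM UTC.
Add 2 hours 6 minutes leg 3 → 6:38 AM UTC.
Add 3 hours and 55 minutes layover in Yangon → 10:33 AM UTC.
Add 8 hours and 42 minutes leg 4 → 7:15 PM UTC.
New Almaty is UTC−9:00, so local arrival = 7:15 PM − 9:00 = 10:15 AM on Jun 15.

10:15 AM on June 15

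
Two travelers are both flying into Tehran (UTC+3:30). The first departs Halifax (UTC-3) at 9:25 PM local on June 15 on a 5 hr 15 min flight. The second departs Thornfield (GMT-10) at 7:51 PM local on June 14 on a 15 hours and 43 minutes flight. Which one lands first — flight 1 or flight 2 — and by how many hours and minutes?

Flight 1 in UTC: 9:25 PM + 3:00 = 12:25 AM on Jun 16.
+5 hours 15 minutes → arrive 5:40 AM UTC on Jun 16.
Flight 2 in UTC: 7:51 PM + 10:00 = 5:51 AM on Jun 15.
+15 hours 43 minutes → arrive 9:34 PM UTC on Jun 15.
Flight 2 lands earlier by 8 hours 6 minutes.

the second, by 8 hours 6 minutes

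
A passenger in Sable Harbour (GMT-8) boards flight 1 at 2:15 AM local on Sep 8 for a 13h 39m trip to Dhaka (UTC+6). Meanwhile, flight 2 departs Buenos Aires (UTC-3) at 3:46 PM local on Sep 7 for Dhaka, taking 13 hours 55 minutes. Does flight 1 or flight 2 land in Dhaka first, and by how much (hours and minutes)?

Flight 1 in UTC: 2:15 AM + 8:00 = 10:15 AM on Sep 8.
+13 hours and 39 minutes → arrive 11:54 PM UTC on Sep 8.
Flight 2 in UTC: 3:46 PM + 3:00 = 6:46 PM on Sep 7.
+13 hours 55 minutes → arrive 8:41 AM UTC on Sep 8.
Flight 2 lands earlier by 15 hours 13 minutes.

the second, by 15 hours 13 minutes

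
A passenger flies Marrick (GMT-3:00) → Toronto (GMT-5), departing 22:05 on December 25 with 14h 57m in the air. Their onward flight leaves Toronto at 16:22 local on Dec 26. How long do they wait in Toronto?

5 hours 20 minutes

Convert departure to UTC: 22:05 + 3:00 = 01:05 UTC on Dec 26.
Add 14 hours 57 minutes flight time → 16:02 UTC.
Toronto is UTC−5:00, so local arrival = 16:02 − 5:00 = 11:02 on Dec 26.
Layover = 16:22 − 11:02 = 5 hours 20 minutes.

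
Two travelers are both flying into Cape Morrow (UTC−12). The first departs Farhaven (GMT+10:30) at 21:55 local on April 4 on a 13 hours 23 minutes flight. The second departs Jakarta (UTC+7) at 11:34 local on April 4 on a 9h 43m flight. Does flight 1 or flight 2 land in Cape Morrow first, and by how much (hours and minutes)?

Flight 1 in UTC: 21:55 − 10:30 = 11:25 on Apr 4.
+13 hours 23 minutes → arrive 00:48 UTC on Apr 5.
Flight 2 in UTC: 11:34 − 7:00 = 04:34 on Apr 4.
+9 hours 43 minutes → arrive 14:17 UTC on Apr 4.
Flight 2 lands earlier by 10 hours 31 minutes.

the second, by 10 hours 31 minutes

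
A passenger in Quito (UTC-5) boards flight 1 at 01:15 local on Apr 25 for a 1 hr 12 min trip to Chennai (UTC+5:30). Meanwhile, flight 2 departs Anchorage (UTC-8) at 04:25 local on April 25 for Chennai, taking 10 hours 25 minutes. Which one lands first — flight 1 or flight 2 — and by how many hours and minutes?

Flight 1 in UTC: 01:15 + 5:00 = 06:15 on Apr 25.
+1 hour and 12 minutes → arrive 07:27 UTC on Apr 25.
Flight 2 in UTC: 04:25 + 8:00 = 12:25 on Apr 25.
+10 hours 25 minutes → arrive 22:50 UTC on Apr 25.
Flight 1 lands earlier by 15 hours 23 minutes.

the first, by 15 hours 23 minutes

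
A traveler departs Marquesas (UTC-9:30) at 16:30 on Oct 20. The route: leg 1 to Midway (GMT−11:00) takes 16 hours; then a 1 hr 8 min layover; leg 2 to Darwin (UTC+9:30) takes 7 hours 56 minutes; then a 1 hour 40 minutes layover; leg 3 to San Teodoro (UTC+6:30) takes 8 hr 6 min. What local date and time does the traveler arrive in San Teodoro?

Convert departure to UTC: 16:30 + 9:30 = 02:00 UTC on Oct 21.
Add 16 hours leg 1 → 18:00 UTC.
Add 1 hour and 8 minutes layover in Midway → 19:08 UTC.
Add 7 hours and 56 minutes leg 2 → 03:04 UTC (Oct 22).
Add 1 hour and 40 minutes layover in Darwin → 04:44 UTC.
Add 8 hours and 6 minutes leg 3 → 12:50 UTC.
San Teodoro is UTC+6:30, so local arrival = 12:50 + 6:30 = 19:20 on Oct 22.

19:20 on Oct 22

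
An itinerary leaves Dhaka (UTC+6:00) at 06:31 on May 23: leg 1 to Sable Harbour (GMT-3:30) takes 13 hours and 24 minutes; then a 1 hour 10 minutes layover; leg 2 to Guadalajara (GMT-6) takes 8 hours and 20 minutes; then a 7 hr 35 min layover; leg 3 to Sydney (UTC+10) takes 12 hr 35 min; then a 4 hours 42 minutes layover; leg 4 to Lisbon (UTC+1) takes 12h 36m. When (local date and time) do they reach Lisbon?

Convert departure to UTC: 06:31 − 6:00 = 00:31 UTC on May 23.
Add 13 hours and 24 minutes leg 1 → 13:55 UTC.
Add 1 hour 10 minutes layover in Sable Harbour → 15:05 UTC.
Add 8 hours and 20 minutes leg 2 → 23:25 UTC.
Add 7 hours and 35 minutes layover in Guadalajara → 07:00 UTC (May 24).
Add 12 hours and 35 minutes leg 3 → 19:35 UTC.
Add 4 hours 42 minutes layover in Sydney → 00:17 UTC (May 25).
Add 12 hours 36 minutes leg 4 → 12:53 UTC.
Lisbon is UTC+1:00, so local arrival = 12:53 + 1:00 = 13:53 on May 25.

13:53 on May 25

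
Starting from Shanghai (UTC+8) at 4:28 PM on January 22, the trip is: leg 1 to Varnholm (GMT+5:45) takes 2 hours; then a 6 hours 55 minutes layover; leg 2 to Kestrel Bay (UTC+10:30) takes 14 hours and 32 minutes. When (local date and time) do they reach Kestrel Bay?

6:25 PM on January 23

Convert departure to UTC: 4:28 PM − 8:00 = 8:28 AM UTC on Jan 22.
Add 2 hours leg 1 → 10:28 AM UTC.
Add 6 hours and 55 minutes layover in Varnholm → 5:23 PM UTC.
Add 14 hours and 32 minutes leg 2 → 7:55 AM UTC (Jan 23).
Kestrel Bay is UTC+10:30, so local arrival = 7:55 AM + 10:30 = 6:25 PM on Jan 23.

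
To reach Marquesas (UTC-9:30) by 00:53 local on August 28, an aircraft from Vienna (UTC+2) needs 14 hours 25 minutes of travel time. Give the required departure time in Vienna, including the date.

21:58 on August 27

Target arrival in UTC: 00:53 + 9:30 = 10:23 on Aug 28.
Subtract 14 hours 25 minutes → departure 19:58 UTC on Aug 27.
Vienna is UTC+2:00: 19:58 + 2:00 = 21:58 on Aug 27.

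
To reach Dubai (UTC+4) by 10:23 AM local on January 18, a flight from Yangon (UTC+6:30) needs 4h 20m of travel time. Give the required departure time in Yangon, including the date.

8:33 AM on January 18

Target arrival in UTC: 10:23 AM − 4:00 = 6:23 AM on Jan 18.
Subtract 4 hours and 20 minutes → departure 2:03 AM UTC on Jan 18.
Yangon is UTC+6:30: 2:03 AM + 6:30 = 8:33 AM on Jan 18.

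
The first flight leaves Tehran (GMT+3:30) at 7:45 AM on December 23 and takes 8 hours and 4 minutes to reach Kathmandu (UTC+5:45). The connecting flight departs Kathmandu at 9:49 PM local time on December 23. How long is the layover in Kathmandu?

Convert departure to UTC: 7:45 AM − 3:30 = 4:15 AM UTC on Dec 23.
Add 8 hours and 4 minutes flight time → 12:19 PM UTC.
Kathmandu is UTC+5:45, so local arrival = 12:19 PM + 5:45 = 6:04 PM on Dec 23.
Layover = 9:49 PM − 6:04 PM = 3 hours 45 minutes.

3 hours 45 minutes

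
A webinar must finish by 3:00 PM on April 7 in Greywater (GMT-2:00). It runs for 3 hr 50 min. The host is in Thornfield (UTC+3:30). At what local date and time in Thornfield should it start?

4:40 PM on April 7

Target end time in UTC: 3:00 PM + 2:00 = 5:00 PM on Apr 7.
Subtract 3 hours 50 minutes → start 1:10 PM UTC on Apr 7.
Thornfield is UTC+3:30: 1:10 PM + 3:30 = 4:40 PM on Apr 7.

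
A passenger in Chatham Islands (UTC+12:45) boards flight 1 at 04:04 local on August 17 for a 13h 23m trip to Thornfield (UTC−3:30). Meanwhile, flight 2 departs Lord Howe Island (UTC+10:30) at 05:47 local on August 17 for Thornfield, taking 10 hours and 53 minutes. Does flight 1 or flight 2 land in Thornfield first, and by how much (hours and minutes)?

the first, by 1 hour 28 minutes

Flight 1 in UTC: 04:04 − 12:45 = 15:19 on Aug 16.
+13 hours 23 minutes → arrive 04:42 UTC on Aug 17.
Flight 2 in UTC: 05:47 − 10:30 = 19:17 on Aug 16.
+10 hours 53 minutes → arrive 06:10 UTC on Aug 17.
Flight 1 lands earlier by 1 hour 28 minutes.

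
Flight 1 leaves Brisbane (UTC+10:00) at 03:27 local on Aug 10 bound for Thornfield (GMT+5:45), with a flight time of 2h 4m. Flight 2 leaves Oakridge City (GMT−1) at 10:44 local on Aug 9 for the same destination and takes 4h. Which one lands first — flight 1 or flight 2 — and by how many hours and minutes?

the second, by 3 hours 47 minutes

Flight 1 in UTC: 03:27 − 10:00 = 17:27 on Aug 9.
+2 hours and 4 minutes → arrive 19:31 UTC on Aug 9.
Flight 2 in UTC: 10:44 + 1:00 = 11:44 on Aug 9.
+4 hours → arrive 15:44 UTC on Aug 9.
Flight 2 lands earlier by 3 hours 47 minutes.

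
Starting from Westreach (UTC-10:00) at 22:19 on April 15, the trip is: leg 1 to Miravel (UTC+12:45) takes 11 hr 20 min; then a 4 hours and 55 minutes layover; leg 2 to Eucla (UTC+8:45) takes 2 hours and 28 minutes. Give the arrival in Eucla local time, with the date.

11:47 on April 17

Convert departure to UTC: 22:19 + 10:00 = 08:19 UTC on Apr 16.
Add 11 hours and 20 minutes leg 1 → 19:39 UTC.
Add 4 hours 55 minutes layover in Miravel → 00:34 UTC (Apr 17).
Add 2 hours 28 minutes leg 2 → 03:02 UTC.
Eucla is UTC+8:45, so local arrival = 03:02 + 8:45 = 11:47 on Apr 17.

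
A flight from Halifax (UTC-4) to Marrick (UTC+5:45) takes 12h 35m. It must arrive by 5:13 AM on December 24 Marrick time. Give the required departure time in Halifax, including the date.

Target arrival in UTC: 5:13 AM − 5:45 = 11:28 PM on Dec 23.
Subtract 12 hours 35 minutes → departure 10:53 AM UTC on Dec 23.
Halifax is UTC−4:00: 10:53 AM − 4:00 = 6:53 AM on Dec 23.

6:53 AM on Dec 23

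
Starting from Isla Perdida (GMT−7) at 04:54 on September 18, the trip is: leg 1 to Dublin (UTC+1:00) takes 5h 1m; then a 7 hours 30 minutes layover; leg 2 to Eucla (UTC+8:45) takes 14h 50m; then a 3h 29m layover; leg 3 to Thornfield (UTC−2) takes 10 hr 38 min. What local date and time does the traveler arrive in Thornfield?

03:22 on September 20

Convert departure to UTC: 04:54 + 7:00 = 11:54 UTC on Sep 18.
Add 5 hours 1 minute leg 1 → 16:55 UTC.
Add 7 hours and 30 minutes layover in Dublin → 00:25 UTC (Sep 19).
Add 14 hours and 50 minutes leg 2 → 15:15 UTC.
Add 3 hours and 29 minutes layover in Eucla → 18:44 UTC.
Add 10 hours 38 minutes leg 3 → 05:22 UTC (Sep 20).
Thornfield is UTC−2:00, so local arrival = 05:22 − 2:00 = 03:22 on Sep 20.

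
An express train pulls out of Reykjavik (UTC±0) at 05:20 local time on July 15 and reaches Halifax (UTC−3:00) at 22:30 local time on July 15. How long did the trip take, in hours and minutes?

Halifax is 3:00 behind Reykjavik.
Clock-face elapsed time (ignoring zones) is 17 hours 10 minutes.
Actual elapsed = 17 hours 10 minutes + 3:00 = 20 hours 10 minutes.

20 hours 10 minutes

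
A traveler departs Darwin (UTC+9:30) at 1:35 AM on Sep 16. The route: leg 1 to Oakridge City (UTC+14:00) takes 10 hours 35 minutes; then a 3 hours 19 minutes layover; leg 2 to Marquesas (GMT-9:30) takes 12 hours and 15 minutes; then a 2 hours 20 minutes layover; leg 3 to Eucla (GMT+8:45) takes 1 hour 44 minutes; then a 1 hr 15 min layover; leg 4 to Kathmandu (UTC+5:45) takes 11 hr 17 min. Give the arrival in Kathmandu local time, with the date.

4:35 PM on Sep 17

Convert departure to UTC: 1:35 AM − 9:30 = 4:05 PM UTC on Sep 15.
Add 10 hours 35 minutes leg 1 → 2:40 AM UTC (Sep 16).
Add 3 hours and 19 minutes layover in Oakridge City → 5:59 AM UTC.
Add 12 hours and 15 minutes leg 2 → 6:14 PM UTC.
Add 2 hours and 20 minutes layover in Marquesas → 8:34 PM UTC.
Add 1 hour and 44 minutes leg 3 → 10:18 PM UTC.
Add 1 hour and 15 minutes layover in Eucla → 11:33 PM UTC.
Add 11 hours 17 minutes leg 4 → 10:50 AM UTC (Sep 17).
Kathmandu is UTC+5:45, so local arrival = 10:50 AM + 5:45 = 4:35 PM on Sep 17.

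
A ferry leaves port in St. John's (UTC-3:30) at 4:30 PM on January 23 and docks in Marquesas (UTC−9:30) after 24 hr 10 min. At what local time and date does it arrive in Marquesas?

Convert departure to UTC: 4:30 PM + 3:30 = 8:00 PM UTC on Jan 23.
Add 24 hours 10 minutes travel time → 8:10 PM UTC (Jan 24).
Marquesas is UTC−9:30, so local arrival = 8:10 PM − 9:30 = 10:40 AM on Jan 24.

10:40 AM on Jan 24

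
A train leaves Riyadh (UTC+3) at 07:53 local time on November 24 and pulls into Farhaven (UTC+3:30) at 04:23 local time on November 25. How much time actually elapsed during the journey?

Departure in UTC: 07:53 − 3:00 = 04:53 on Nov 24.
Arrival in UTC: 04:23 − 3:30 = 00:53 on Nov 25.
Elapsed = 00:53 − 04:53 (+1 day) = 20 hours.

20 hours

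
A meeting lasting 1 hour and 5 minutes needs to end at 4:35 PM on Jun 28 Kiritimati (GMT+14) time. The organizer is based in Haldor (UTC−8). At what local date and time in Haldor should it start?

5:30 PM on June 27

Target end time in UTC: 4:35 PM − 14:00 = 2:35 AM on Jun 28.
Subtract 1 hour and 5 minutes → start 1:30 AM UTC on Jun 28.
Haldor is UTC−8:00: 1:30 AM − 8:00 = 5:30 PM on Jun 27.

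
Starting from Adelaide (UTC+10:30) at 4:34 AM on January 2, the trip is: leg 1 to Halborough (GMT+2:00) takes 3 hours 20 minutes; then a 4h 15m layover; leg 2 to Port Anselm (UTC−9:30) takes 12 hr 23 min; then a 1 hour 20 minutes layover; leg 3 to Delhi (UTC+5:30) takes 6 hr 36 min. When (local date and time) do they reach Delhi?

Convert departure to UTC: 4:34 AM − 10:30 = 6:04 PM UTC on Jan 1.
Add 3 hours and 20 minutes leg 1 → 9:24 PM UTC.
Add 4 hours 15 minutes layover in Halborough → 1:39 AM UTC (Jan 2).
Add 12 hours 23 minutes leg 2 → 2:02 PM UTC.
Add 1 hour and 20 minutes layover in Port Anselm → 3:22 PM UTC.
Add 6 hours 36 minutes leg 3 → 9:58 PM UTC.
Delhi is UTC+5:30, so local arrival = 9:58 PM + 5:30 = 3:28 AM on Jan 3.

3:28 AM on January 3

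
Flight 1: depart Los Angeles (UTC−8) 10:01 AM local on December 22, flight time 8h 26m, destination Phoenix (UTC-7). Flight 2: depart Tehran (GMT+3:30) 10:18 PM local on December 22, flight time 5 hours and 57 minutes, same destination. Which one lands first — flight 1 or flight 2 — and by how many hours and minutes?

the second, by 1 hour 42 minutes

Flight 1 in UTC: 10:01 AM + 8:00 = 6:01 PM on Dec 22.
+8 hours and 26 minutes → arrive 2:27 AM UTC on Dec 23.
Flight 2 in UTC: 10:18 PM − 3:30 = 6:48 PM on Dec 22.
+5 hours 57 minutes → arrive 12:45 AM UTC on Dec 23.
Flight 2 lands earlier by 1 hour 42 minutes.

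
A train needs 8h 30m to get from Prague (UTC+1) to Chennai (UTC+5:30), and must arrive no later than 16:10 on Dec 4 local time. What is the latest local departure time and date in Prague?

Target arrival in UTC: 16:10 − 5:30 = 10:40 on Dec 4.
Subtract 8 hours and 30 minutes → departure 02:10 UTC on Dec 4.
Prague is UTC+1:00: 02:10 + 1:00 = 03:10 on Dec 4.

03:10 on December 4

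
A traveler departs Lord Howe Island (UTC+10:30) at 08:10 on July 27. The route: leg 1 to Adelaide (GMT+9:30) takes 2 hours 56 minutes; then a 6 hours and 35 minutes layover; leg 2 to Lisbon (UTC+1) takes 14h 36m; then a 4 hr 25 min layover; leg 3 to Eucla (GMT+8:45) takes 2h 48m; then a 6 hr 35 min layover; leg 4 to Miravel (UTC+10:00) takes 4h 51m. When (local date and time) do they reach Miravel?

Convert departure to UTC: 08:10 − 10:30 = 21:40 UTC on Jul 26.
Add 2 hours 56 minutes leg 1 → 00:36 UTC (Jul 27).
Add 6 hours 35 minutes layover in Adelaide → 07:11 UTC.
Add 14 hours 36 minutes leg 2 → 21:47 UTC.
Add 4 hours 25 minutes layover in Lisbon → 02:12 UTC (Jul 28).
Add 2 hours 48 minutes leg 3 → 05:00 UTC.
Add 6 hours and 35 minutes layover in Eucla → 11:35 UTC.
Add 4 hours and 51 minutes leg 4 → 16:26 UTC.
Miravel is UTC+10:00, so local arrival = 16:26 + 10:00 = 02:26 on Jul 29.

02:26 on July 29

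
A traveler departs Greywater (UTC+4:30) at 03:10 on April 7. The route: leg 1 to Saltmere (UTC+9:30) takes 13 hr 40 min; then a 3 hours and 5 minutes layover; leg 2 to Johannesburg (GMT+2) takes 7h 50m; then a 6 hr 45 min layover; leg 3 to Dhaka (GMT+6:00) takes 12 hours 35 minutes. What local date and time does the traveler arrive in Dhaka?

Convert departure to UTC: 03:10 − 4:30 = 22:40 UTC on Apr 6.
Add 13 hours 40 minutes leg 1 → 12:20 UTC (Apr 7).
Add 3 hours and 5 minutes layover in Saltmere → 15:25 UTC.
Add 7 hours 50 minutes leg 2 → 23:15 UTC.
Add 6 hours and 45 minutes layover in Johannesburg → 06:00 UTC (Apr 8).
Add 12 hours 35 minutes leg 3 → 18:35 UTC.
Dhaka is UTC+6:00, so local arrival = 18:35 + 6:00 = 00:35 on Apr 9.

00:35 on Apr 9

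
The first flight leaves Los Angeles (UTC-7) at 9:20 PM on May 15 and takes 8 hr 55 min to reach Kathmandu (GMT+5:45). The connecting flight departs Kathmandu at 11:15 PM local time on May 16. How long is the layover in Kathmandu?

4 hours 15 minutes

Convert departure to UTC: 9:20 PM + 7:00 = 4:20 AM UTC on May 16.
Add 8 hours 55 minutes flight time → 1:15 PM UTC.
Kathmandu is UTC+5:45, so local arrival = 1:15 PM + 5:45 = 7:00 PM on May 16.
Layover = 11:15 PM − 7:00 PM = 4 hours 15 minutes.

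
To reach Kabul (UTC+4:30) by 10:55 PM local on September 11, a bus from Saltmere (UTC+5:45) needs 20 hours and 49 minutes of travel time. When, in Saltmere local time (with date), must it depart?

Target arrival in UTC: 10:55 PM − 4:30 = 6:25 PM on Sep 11.
Subtract 20 hours and 49 minutes → departure 9:36 PM UTC on Sep 10.
Saltmere is UTC+5:45: 9:36 PM + 5:45 = 3:21 AM on Sep 11.

3:21 AM on September 11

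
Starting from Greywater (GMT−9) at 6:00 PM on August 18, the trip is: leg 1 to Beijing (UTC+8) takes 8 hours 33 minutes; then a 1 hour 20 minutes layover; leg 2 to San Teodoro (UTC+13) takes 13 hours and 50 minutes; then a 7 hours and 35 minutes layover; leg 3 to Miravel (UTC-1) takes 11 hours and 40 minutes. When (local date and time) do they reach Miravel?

8:58 PM on August 20

Convert departure to UTC: 6:00 PM + 9:00 = 3:00 AM UTC on Aug 19.
Add 8 hours and 33 minutes leg 1 → 11:33 AM UTC.
Add 1 hour 20 minutes layover in Beijing → 12:53 PM UTC.
Add 13 hours and 50 minutes leg 2 → 2:43 AM UTC (Aug 20).
Add 7 hours and 35 minutes layover in San Teodoro → 10:18 AM UTC.
Add 11 hours 40 minutes leg 3 → 9:58 PM UTC.
Miravel is UTC−1:00, so local arrival = 9:58 PM − 1:00 = 8:58 PM on Aug 20.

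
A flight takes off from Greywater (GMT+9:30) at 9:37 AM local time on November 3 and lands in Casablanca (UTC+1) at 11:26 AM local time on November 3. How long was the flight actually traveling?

Departure in UTC: 9:37 AM − 9:30 = 12:07 AM on Nov 3.
Arrival in UTC: 11:26 AM − 1:00 = 10:26 AM on Nov 3.
Elapsed = 10:26 AM − 12:07 AM = 10 hours 19 minutes.

10 hours 19 minutes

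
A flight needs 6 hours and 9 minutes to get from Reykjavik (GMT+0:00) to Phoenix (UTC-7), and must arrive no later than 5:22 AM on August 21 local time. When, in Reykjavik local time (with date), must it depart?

Target arrival in UTC: 5:22 AM + 7:00 = 12:22 PM on Aug 21.
Subtract 6 hours and 9 minutes → departure 6:13 AM UTC on Aug 21.
Reykjavik is UTC+0, so departure is 6:13 AM on Aug 21.

6:13 AM on Aug 21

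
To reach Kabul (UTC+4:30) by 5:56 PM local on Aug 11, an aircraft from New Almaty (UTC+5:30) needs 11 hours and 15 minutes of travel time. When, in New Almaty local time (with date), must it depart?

7:41 AM on August 11

Target arrival in UTC: 5:56 PM − 4:30 = 1:26 PM on Aug 11.
Subtract 11 hours and 15 minutes → departure 2:11 AM UTC on Aug 11.
New Almaty is UTC+5:30: 2:11 AM + 5:30 = 7:41 AM on Aug 11.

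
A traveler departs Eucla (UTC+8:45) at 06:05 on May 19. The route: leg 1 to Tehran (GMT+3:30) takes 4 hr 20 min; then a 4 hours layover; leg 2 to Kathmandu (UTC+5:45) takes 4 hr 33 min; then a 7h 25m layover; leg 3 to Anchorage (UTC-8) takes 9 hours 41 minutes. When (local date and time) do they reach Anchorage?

19:19 on May 19

Convert departure to UTC: 06:05 − 8:45 = 21:20 UTC on May 18.
Add 4 hours 20 minutes leg 1 → 01:40 UTC (May 19).
Add 4 hours layover in Tehran → 05:40 UTC.
Add 4 hours and 33 minutes leg 2 → 10:13 UTC.
Add 7 hours 25 minutes layover in Kathmandu → 17:38 UTC.
Add 9 hours 41 minutes leg 3 → 03:19 UTC (May 20).
Anchorage is UTC−8:00, so local arrival = 03:19 − 8:00 = 19:19 on May 19.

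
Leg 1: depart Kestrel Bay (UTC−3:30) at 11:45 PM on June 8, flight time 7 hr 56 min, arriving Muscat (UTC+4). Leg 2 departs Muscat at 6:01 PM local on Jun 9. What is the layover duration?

Convert departure to UTC: 11:45 PM + 3:30 = 3:15 AM UTC on Jun 9.
Add 7 hours and 56 minutes flight time → 11:11 AM UTC.
Muscat is UTC+4:00, so local arrival = 11:11 AM + 4:00 = 3:11 PM on Jun 9.
Layover = 6:01 PM − 3:11 PM = 2 hours 50 minutes.

2 hours 50 minutes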